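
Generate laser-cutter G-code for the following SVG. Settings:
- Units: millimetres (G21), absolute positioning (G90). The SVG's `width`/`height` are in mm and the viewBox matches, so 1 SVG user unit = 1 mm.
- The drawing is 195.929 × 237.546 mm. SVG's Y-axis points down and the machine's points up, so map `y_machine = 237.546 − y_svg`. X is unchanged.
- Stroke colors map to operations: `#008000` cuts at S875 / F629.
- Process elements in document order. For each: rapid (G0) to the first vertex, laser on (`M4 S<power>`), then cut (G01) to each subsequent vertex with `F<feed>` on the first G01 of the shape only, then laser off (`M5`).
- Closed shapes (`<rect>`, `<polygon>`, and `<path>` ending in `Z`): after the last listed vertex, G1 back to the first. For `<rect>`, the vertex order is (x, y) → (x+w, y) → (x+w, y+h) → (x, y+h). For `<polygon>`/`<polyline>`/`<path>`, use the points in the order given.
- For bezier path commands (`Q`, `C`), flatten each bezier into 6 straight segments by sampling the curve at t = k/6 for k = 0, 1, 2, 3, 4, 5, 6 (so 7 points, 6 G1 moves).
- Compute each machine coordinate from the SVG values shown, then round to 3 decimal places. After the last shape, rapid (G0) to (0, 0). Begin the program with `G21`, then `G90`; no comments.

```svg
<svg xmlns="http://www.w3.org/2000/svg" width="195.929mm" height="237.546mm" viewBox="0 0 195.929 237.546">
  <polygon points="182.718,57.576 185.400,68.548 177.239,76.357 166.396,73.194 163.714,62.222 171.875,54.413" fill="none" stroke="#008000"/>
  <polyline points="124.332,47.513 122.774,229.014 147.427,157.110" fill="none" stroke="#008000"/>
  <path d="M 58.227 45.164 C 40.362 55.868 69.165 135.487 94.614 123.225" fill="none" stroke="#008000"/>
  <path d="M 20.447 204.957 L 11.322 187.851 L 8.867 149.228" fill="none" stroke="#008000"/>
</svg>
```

G21
G90
G0 X182.718 Y179.970
M4 S875
G01 X185.400 Y168.998 F629
G01 X177.239 Y161.189
G01 X166.396 Y164.352
G01 X163.714 Y175.324
G01 X171.875 Y183.133
G01 X182.718 Y179.970
M5
G0 X124.332 Y190.033
M4 S875
G01 X122.774 Y8.532 F629
G01 X147.427 Y80.436
M5
G0 X58.227 Y192.382
M4 S875
G01 X52.952 Y182.032 F629
G01 X54.065 Y164.662
G01 X60.178 Y144.739
G01 X69.900 Y126.731
G01 X81.842 Y115.102
G01 X94.614 Y114.321
M5
G0 X20.447 Y32.589
M4 S875
G01 X11.322 Y49.695 F629
G01 X8.867 Y88.318
M5
G0 X0.000 Y0.000

1 u = 1 mm; y_m = 237.546 − y.

[1] `<polygon>` regular polygon, #008000→cut S875 F629: (182.718,179.970) → (185.400,168.998) → (177.239,161.189) → (166.396,164.352) → (163.714,175.324) → (171.875,183.133) → (182.718,179.970) (closed)

[2] `<polyline>` open polyline, #008000→cut S875 F629: (124.332,190.033) → (122.774,8.532) → (147.427,80.436)

[3] `<path>` cubic bezier, #008000→cut S875 F629: (58.227,192.382) → (52.952,182.032) → (54.065,164.662) → (60.178,144.739) → (69.900,126.731) → (81.842,115.102) → (94.614,114.321)

[4] `<path>` open polyline, #008000→cut S875 F629: (20.447,32.589) → (11.322,49.695) → (8.867,88.318)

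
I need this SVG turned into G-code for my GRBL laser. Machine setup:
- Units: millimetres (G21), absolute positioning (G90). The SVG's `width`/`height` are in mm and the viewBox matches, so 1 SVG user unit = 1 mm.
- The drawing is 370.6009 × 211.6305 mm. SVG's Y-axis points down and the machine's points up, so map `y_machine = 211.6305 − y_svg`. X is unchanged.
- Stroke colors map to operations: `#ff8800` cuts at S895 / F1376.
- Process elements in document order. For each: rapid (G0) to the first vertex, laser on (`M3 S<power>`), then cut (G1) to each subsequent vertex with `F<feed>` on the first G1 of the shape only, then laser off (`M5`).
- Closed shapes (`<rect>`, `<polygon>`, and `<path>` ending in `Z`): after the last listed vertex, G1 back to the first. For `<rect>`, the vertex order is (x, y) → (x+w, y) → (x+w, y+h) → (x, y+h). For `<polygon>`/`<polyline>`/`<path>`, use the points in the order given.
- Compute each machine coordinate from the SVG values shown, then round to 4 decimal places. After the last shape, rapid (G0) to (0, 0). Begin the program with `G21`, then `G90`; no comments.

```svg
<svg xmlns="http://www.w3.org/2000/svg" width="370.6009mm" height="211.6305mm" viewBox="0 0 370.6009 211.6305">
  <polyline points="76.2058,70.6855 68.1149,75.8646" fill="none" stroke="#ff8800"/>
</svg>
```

Since the viewBox matches the mm dimensions, user units are millimetres directly. The only transform is the Y-flip y_m = 211.6305 − y_svg.

Shape 1 is a line segment drawn with `<polyline>`. Its stroke #ff8800 means cut at S895, F1376. After flipping Y the toolpath is (76.2058,140.9450) → (68.1149,135.7659).

G21
G90
G0 X76.2058 Y140.9450
M3 S895
G1 X68.1149 Y135.7659 F1376
M5
G0 X0.0000 Y0.0000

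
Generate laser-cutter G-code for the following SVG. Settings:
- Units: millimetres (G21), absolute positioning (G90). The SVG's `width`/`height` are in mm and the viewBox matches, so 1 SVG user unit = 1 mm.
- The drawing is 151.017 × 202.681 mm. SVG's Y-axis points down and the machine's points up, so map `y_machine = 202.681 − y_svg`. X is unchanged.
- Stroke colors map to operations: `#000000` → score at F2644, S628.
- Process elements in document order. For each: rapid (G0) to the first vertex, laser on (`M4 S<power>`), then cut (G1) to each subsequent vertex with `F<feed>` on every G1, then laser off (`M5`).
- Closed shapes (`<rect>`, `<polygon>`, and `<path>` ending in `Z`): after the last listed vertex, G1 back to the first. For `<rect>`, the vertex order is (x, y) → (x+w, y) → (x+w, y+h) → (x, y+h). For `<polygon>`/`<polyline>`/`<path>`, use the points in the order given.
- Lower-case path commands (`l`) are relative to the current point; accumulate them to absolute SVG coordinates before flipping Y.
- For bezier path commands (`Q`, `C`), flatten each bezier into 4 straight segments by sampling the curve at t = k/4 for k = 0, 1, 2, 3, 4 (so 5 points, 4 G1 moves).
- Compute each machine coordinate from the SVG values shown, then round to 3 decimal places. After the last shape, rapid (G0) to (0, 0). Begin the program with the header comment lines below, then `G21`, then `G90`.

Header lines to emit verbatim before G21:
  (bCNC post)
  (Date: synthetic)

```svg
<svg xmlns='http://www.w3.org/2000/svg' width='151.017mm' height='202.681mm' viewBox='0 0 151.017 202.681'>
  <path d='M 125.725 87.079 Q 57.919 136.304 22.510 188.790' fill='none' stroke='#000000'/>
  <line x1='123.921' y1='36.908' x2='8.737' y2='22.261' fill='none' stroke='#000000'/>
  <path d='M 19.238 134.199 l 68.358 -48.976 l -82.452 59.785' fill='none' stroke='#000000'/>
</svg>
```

(bCNC post)
(Date: synthetic)
G21
G90
G0 X125.725 Y115.602
M4 S628
G1 X93.847 Y90.786 F2644
G1 X66.018 Y65.562 F2644
G1 X42.239 Y39.930 F2644
G1 X22.510 Y13.891 F2644
M5
G0 X123.921 Y165.773
M4 S628
G1 X8.737 Y180.420 F2644
M5
G0 X19.238 Y68.482
M4 S628
G1 X87.596 Y117.458 F2644
G1 X5.144 Y57.673 F2644
M5
G0 X0.000 Y0.000

Since the viewBox matches the mm dimensions, user units are millimetres directly. The only transform is the Y-flip y_m = 202.681 − y_svg.

Shape 1 is a quadratic bezier drawn with `<path>`. Its stroke #000000 means score at S628, F2644. After flipping Y the toolpath is (125.725,115.602) → (93.847,90.786) → (66.018,65.562) → (42.239,39.930) → (22.510,13.891).

Shape 2 is a line segment drawn with `<line>`. Its stroke #000000 means score at S628, F2644. After flipping Y the toolpath is (123.921,165.773) → (8.737,180.420).

Shape 3 is a open polyline drawn with `<path>`. Its stroke #000000 means score at S628, F2644. After flipping Y the toolpath is (19.238,68.482) → (87.596,117.458) → (5.144,57.673).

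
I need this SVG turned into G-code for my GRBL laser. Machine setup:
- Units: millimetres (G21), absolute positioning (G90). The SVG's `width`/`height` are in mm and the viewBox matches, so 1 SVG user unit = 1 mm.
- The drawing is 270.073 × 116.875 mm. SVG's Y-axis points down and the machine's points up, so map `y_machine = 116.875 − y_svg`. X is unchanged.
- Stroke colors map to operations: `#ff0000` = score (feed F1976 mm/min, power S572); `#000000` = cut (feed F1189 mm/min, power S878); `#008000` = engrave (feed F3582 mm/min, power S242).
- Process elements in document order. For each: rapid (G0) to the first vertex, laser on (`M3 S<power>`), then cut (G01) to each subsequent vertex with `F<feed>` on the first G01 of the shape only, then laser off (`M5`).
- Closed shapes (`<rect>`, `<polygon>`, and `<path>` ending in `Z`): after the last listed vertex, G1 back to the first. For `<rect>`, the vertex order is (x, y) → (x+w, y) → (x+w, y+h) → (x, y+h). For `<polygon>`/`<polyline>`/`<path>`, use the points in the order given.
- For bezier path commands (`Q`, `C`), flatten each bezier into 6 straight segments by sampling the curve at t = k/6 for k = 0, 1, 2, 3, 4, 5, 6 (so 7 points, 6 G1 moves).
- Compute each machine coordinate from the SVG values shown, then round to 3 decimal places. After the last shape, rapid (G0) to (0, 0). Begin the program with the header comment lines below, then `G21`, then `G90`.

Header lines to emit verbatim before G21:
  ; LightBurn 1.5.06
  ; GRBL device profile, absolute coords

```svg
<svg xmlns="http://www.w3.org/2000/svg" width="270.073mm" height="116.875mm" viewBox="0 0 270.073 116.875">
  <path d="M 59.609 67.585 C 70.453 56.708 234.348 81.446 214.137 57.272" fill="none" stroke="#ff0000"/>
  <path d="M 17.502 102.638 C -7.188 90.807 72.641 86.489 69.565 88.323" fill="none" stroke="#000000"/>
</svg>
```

viewBox `0 0 270.073 116.875` with mm width/height → 1 unit = 1 mm. Flip: y_m = 116.875 − y_svg.

**Shape 1** — `<path>` cubic bezier, stroke `#ff0000` → score (S572, F1976). Control points (SVG): P0=(59.609,67.585), P1=(70.453,56.708), P2=(234.348,81.446), P3=(214.137,57.272); sampled at t=k/6. Machine vertices: (59.609,49.290) → (76.224,52.152) → (108.983,51.426) → (148.519,49.460) → (185.467,48.602) → (210.461,51.201) → (214.137,59.603). Open path.

**Shape 2** — `<path>` cubic bezier, stroke `#000000` → cut (S878, F1189). Control points (SVG): P0=(17.502,102.638), P1=(-7.188,90.807), P2=(72.641,86.489), P3=(69.565,88.323); sampled at t=k/6. Machine vertices: (17.502,14.237) → (12.999,19.533) → (20.710,23.614) → (35.428,26.519) → (51.948,28.285) → (65.062,28.950) → (69.565,28.552). Open path.

; LightBurn 1.5.06
; GRBL device profile, absolute coords
G21
G90
G0 X59.609 Y49.290
M3 S572
G01 X76.224 Y52.152 F1976
G01 X108.983 Y51.426
G01 X148.519 Y49.460
G01 X185.467 Y48.602
G01 X210.461 Y51.201
G01 X214.137 Y59.603
M5
G0 X17.502 Y14.237
M3 S878
G01 X12.999 Y19.533 F1189
G01 X20.710 Y23.614
G01 X35.428 Y26.519
G01 X51.948 Y28.285
G01 X65.062 Y28.950
G01 X69.565 Y28.552
M5
G0 X0.000 Y0.000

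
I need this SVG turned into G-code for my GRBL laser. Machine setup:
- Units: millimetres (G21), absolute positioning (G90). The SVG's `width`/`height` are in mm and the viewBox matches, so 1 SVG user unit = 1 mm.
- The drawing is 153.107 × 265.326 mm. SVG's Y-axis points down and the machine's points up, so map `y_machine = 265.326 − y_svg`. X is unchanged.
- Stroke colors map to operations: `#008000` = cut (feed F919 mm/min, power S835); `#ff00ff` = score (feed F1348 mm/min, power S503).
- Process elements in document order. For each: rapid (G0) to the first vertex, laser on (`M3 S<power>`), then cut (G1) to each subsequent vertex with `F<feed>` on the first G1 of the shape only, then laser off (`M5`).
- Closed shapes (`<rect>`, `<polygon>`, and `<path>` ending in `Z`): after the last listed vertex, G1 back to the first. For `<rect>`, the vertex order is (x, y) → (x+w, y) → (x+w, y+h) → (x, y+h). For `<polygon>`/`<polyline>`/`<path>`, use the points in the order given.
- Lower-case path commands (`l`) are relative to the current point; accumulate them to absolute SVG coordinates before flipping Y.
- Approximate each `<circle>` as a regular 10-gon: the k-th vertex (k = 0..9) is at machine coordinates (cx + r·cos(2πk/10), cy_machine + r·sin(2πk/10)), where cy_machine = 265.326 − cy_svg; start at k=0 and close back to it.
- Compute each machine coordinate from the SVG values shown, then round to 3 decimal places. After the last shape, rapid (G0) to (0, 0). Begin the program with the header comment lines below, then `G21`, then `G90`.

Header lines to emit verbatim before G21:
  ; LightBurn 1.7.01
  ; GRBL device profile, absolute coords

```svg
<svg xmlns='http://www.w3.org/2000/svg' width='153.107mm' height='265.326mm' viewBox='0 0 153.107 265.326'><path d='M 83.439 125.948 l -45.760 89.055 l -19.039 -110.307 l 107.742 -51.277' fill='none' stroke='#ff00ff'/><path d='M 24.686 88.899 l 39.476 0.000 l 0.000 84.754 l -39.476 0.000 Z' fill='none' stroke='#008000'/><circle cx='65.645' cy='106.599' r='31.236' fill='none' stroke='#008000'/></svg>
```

; LightBurn 1.7.01
; GRBL device profile, absolute coords
G21
G90
G0 X83.439 Y139.378
M3 S503
G1 X37.679 Y50.323 F1348
G1 X18.640 Y160.630
G1 X126.382 Y211.907
M5
G0 X24.686 Y176.427
M3 S835
G1 X64.162 Y176.427 F919
G1 X64.162 Y91.673
G1 X24.686 Y91.673
G1 X24.686 Y176.427
M5
G0 X96.881 Y158.727
M3 S835
G1 X90.915 Y177.087 F919
G1 X75.297 Y188.434
G1 X55.993 Y188.434
G1 X40.375 Y177.087
G1 X34.409 Y158.727
G1 X40.375 Y140.367
G1 X55.993 Y129.020
G1 X75.297 Y129.020
G1 X90.915 Y140.367
G1 X96.881 Y158.727
M5
G0 X0.000 Y0.000

viewBox `0 0 153.107 265.326` with mm width/height → 1 unit = 1 mm. Flip: y_m = 265.326 − y_svg.

**Shape 1** — `<path>` open polyline, stroke `#ff00ff` → score (S503, F1348). Machine vertices: (83.439,139.378) → (37.679,50.323) → (18.640,160.630) → (126.382,211.907). Open path.

**Shape 2** — `<path>` rectangle, stroke `#008000` → cut (S835, F919). Machine vertices: (24.686,176.427) → (64.162,176.427) → (64.162,91.673) → (24.686,91.673) → (24.686,176.427). Closed: final G1 returns to the first vertex.

**Shape 3** — `<circle>` circle, stroke `#008000` → cut (S835, F919). Machine vertices: (96.881,158.727) → (90.915,177.087) → (75.297,188.434) → (55.993,188.434) → (40.375,177.087) → (34.409,158.727) → (40.375,140.367) → (55.993,129.020) → (75.297,129.020) → (90.915,140.367) → (96.881,158.727). Closed: final G1 returns to the first vertex.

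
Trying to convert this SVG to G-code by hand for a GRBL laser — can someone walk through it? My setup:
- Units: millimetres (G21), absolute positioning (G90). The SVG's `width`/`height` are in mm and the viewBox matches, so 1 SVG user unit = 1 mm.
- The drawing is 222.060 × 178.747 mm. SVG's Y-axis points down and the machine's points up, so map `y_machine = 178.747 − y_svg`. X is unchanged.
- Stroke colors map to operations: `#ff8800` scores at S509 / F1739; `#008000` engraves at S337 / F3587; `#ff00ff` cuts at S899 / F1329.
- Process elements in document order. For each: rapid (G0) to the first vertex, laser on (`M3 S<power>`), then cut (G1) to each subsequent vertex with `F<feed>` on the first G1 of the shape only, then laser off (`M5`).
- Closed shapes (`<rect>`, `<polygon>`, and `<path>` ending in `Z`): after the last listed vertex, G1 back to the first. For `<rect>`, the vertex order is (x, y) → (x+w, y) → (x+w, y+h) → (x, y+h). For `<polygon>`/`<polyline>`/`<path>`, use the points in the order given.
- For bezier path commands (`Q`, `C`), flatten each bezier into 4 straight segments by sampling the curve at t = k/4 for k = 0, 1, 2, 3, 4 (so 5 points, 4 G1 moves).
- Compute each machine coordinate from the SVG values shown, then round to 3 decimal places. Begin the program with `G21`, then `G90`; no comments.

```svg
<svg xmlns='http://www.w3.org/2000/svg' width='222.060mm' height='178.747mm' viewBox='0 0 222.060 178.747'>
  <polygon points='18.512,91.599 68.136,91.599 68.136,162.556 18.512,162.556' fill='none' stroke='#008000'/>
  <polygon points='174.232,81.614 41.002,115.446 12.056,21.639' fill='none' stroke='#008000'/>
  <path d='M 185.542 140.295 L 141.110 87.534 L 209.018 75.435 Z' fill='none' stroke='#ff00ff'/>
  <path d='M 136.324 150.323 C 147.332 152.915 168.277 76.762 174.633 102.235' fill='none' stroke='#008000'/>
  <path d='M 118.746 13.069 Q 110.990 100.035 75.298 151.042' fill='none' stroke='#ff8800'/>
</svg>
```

viewBox `0 0 222.060 178.747` with mm width/height → 1 unit = 1 mm. Flip: y_m = 178.747 − y_svg.

**Shape 1** — `<polygon>` rectangle, stroke `#008000` → engrave (S337, F3587). Machine vertices: (18.512,87.148) → (68.136,87.148) → (68.136,16.191) → (18.512,16.191) → (18.512,87.148). Closed: final G1 returns to the first vertex.

**Shape 2** — `<polygon>` closed polygon, stroke `#008000` → engrave (S337, F3587). Machine vertices: (174.232,97.133) → (41.002,63.301) → (12.056,157.108) → (174.232,97.133). Closed: final G1 returns to the first vertex.

**Shape 3** — `<path>` regular polygon, stroke `#ff00ff` → cut (S899, F1329). Machine vertices: (185.542,38.452) → (141.110,91.213) → (209.018,103.312) → (185.542,38.452). Closed: final G1 returns to the first vertex.

**Shape 4** — `<path>` cubic bezier, stroke `#008000` → engrave (S337, F3587). Control points (SVG): P0=(136.324,150.323), P1=(147.332,152.915), P2=(168.277,76.762), P3=(174.633,102.235); sampled at t=k/4. Machine vertices: (136.324,28.424) → (146.060,38.426) → (157.223,61.048) → (167.514,79.380) → (174.633,76.512). Open path.

**Shape 5** — `<path>` quadratic bezier, stroke `#ff8800` → score (S509, F1739). Control points (SVG): P0=(118.746,13.069), P1=(110.990,100.035), P2=(75.298,151.042); sampled at t=k/4. Machine vertices: (118.746,165.678) → (113.122,124.442) → (104.006,87.702) → (91.398,55.456) → (75.298,27.705). Open path.

G21
G90
G0 X18.512 Y87.148
M3 S337
G1 X68.136 Y87.148 F3587
G1 X68.136 Y16.191
G1 X18.512 Y16.191
G1 X18.512 Y87.148
M5
G0 X174.232 Y97.133
M3 S337
G1 X41.002 Y63.301 F3587
G1 X12.056 Y157.108
G1 X174.232 Y97.133
M5
G0 X185.542 Y38.452
M3 S899
G1 X141.110 Y91.213 F1329
G1 X209.018 Y103.312
G1 X185.542 Y38.452
M5
G0 X136.324 Y28.424
M3 S337
G1 X146.060 Y38.426 F3587
G1 X157.223 Y61.048
G1 X167.514 Y79.380
G1 X174.633 Y76.512
M5
G0 X118.746 Y165.678
M3 S509
G1 X113.122 Y124.442 F1739
G1 X104.006 Y87.702
G1 X91.398 Y55.456
G1 X75.298 Y27.705
M5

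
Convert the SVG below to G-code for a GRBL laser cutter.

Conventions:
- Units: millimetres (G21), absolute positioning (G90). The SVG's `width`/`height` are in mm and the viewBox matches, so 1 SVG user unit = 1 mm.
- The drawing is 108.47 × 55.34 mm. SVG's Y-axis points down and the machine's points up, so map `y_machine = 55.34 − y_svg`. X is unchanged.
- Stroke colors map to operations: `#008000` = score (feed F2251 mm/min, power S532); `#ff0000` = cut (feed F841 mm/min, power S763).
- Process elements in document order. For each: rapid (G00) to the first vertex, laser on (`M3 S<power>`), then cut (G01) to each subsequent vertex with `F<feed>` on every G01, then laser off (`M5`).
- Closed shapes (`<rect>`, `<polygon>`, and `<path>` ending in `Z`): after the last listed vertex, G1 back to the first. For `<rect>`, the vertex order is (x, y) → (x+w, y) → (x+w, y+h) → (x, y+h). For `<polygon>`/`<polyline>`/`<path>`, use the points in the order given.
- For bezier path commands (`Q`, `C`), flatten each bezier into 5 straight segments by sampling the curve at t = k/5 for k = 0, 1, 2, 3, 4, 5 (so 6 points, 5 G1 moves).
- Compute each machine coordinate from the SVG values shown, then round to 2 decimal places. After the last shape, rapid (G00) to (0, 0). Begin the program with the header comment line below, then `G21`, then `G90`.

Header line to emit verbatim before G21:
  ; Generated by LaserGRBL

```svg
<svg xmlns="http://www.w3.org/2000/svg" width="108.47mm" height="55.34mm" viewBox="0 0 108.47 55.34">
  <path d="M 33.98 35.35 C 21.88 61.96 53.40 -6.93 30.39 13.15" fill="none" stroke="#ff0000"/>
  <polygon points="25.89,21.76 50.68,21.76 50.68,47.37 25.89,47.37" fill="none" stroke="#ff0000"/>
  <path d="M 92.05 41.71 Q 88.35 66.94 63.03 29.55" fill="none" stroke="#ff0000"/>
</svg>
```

1 u = 1 mm; y_m = 55.34 − y.

[1] `<path>` cubic bezier, #ff0000→cut S763 F841: (33.98,19.99) → (31.17,14.01) → (34.12,22.09) → (38.11,35.39) → (38.44,45.04) → (30.39,42.19)

[2] `<polygon>` rectangle, #ff0000→cut S763 F841: (25.89,33.58) → (50.68,33.58) → (50.68,7.97) → (25.89,7.97) → (25.89,33.58) (closed)

[3] `<path>` quadratic bezier, #ff0000→cut S763 F841: (92.05,13.63) → (89.71,6.04) → (85.63,3.47) → (79.83,5.90) → (72.29,13.34) → (63.03,25.79)

; Generated by LaserGRBL
G21
G90
G00 X33.98 Y19.99
M3 S763
G01 X31.17 Y14.01 F841
G01 X34.12 Y22.09 F841
G01 X38.11 Y35.39 F841
G01 X38.44 Y45.04 F841
G01 X30.39 Y42.19 F841
M5
G00 X25.89 Y33.58
M3 S763
G01 X50.68 Y33.58 F841
G01 X50.68 Y7.97 F841
G01 X25.89 Y7.97 F841
G01 X25.89 Y33.58 F841
M5
G00 X92.05 Y13.63
M3 S763
G01 X89.71 Y6.04 F841
G01 X85.63 Y3.47 F841
G01 X79.83 Y5.90 F841
G01 X72.29 Y13.34 F841
G01 X63.03 Y25.79 F841
M5
G00 X0.00 Y0.00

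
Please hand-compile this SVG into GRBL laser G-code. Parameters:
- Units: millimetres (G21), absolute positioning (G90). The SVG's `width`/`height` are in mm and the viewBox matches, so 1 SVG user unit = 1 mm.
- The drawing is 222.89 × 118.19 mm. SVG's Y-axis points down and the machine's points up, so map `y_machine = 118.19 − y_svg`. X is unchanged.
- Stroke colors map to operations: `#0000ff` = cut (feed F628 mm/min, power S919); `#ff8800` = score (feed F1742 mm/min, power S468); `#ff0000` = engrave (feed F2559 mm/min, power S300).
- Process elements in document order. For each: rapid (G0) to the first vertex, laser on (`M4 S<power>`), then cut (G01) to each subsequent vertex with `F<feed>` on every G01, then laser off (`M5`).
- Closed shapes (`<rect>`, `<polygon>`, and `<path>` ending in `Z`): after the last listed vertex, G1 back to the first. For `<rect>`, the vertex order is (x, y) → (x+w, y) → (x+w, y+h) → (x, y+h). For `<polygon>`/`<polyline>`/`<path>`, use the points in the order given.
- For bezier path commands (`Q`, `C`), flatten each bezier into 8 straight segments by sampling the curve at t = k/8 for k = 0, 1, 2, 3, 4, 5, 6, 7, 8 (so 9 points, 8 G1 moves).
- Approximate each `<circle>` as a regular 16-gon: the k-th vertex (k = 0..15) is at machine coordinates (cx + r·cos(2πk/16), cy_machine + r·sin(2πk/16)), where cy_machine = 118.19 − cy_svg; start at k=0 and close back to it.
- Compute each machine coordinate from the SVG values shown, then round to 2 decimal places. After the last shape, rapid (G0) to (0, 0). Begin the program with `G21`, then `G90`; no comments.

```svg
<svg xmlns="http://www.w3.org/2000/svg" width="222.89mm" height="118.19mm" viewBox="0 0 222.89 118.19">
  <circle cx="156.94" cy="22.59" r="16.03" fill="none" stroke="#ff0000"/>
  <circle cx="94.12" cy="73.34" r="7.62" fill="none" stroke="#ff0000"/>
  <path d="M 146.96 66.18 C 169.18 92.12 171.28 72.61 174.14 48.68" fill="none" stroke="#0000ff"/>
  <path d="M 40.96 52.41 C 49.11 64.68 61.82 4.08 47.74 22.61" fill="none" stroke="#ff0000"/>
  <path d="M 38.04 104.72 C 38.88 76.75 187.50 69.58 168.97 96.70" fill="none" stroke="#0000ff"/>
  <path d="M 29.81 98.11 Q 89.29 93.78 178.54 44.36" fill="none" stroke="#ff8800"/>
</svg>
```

G21
G90
G0 X172.97 Y95.60
M4 S300
G01 X171.75 Y101.73 F2559
G01 X168.27 Y106.93 F2559
G01 X163.07 Y110.41 F2559
G01 X156.94 Y111.63 F2559
G01 X150.81 Y110.41 F2559
G01 X145.61 Y106.93 F2559
G01 X142.13 Y101.73 F2559
G01 X140.91 Y95.60 F2559
G01 X142.13 Y89.47 F2559
G01 X145.61 Y84.27 F2559
G01 X150.81 Y80.79 F2559
G01 X156.94 Y79.57 F2559
G01 X163.07 Y80.79 F2559
G01 X168.27 Y84.27 F2559
G01 X171.75 Y89.47 F2559
G01 X172.97 Y95.60 F2559
M5
G0 X101.74 Y44.85
M4 S300
G01 X101.16 Y47.77 F2559
G01 X99.51 Y50.24 F2559
G01 X97.04 Y51.89 F2559
G01 X94.12 Y52.47 F2559
G01 X91.20 Y51.89 F2559
G01 X88.73 Y50.24 F2559
G01 X87.08 Y47.77 F2559
G01 X86.50 Y44.85 F2559
G01 X87.08 Y41.93 F2559
G01 X88.73 Y39.46 F2559
G01 X91.20 Y37.81 F2559
G01 X94.12 Y37.23 F2559
G01 X97.04 Y37.81 F2559
G01 X99.51 Y39.46 F2559
G01 X101.16 Y41.93 F2559
G01 X101.74 Y44.85 F2559
M5
G0 X146.96 Y52.01
M4 S919
G01 X154.39 Y44.33 F628
G01 X160.18 Y40.44 F628
G01 X164.57 Y39.84 F628
G01 X167.81 Y42.06 F628
G01 X170.14 Y46.62 F628
G01 X171.81 Y53.03 F628
G01 X173.06 Y60.82 F628
G01 X174.14 Y69.51 F628
M5
G0 X40.96 Y65.78
M4 S300
G01 X44.17 Y64.30 F2559
G01 X47.44 Y67.87 F2559
G01 X50.40 Y74.70 F2559
G01 X52.69 Y83.03 F2559
G01 X53.93 Y91.06 F2559
G01 X53.77 Y97.02 F2559
G01 X51.83 Y99.12 F2559
G01 X47.74 Y95.58 F2559
M5
G0 X38.04 Y13.47
M4 S919
G01 X44.67 Y22.96 F628
G01 X61.46 Y30.34 F628
G01 X84.72 Y35.45 F628
G01 X110.77 Y38.14 F628
G01 X135.91 Y38.25 F628
G01 X156.45 Y35.61 F628
G01 X168.70 Y30.08 F628
G01 X168.97 Y21.49 F628
M5
G0 X29.81 Y20.08
M4 S468
G01 X45.15 Y21.87 F1742
G01 X61.41 Y25.06 F1742
G01 X78.61 Y29.67 F1742
G01 X96.73 Y35.68 F1742
G01 X115.79 Y43.11 F1742
G01 X135.78 Y51.94 F1742
G01 X156.69 Y62.18 F1742
G01 X178.54 Y73.83 F1742
M5
G0 X0.00 Y0.00

viewBox `0 0 222.89 118.19` with mm width/height → 1 unit = 1 mm. Flip: y_m = 118.19 − y_svg.

**Shape 1** — `<circle>` circle, stroke `#ff0000` → engrave (S300, F2559). Machine vertices: (172.97,95.60) → (171.75,101.73) → (168.27,106.93) → (163.07,110.41) → (156.94,111.63) → (150.81,110.41) → (145.61,106.93) → (142.13,101.73) → (140.91,95.60) → (142.13,89.47) → (145.61,84.27) → (150.81,80.79) → (156.94,79.57) → (163.07,80.79) → (168.27,84.27) → (171.75,89.47) → (172.97,95.60). Closed: final G1 returns to the first vertex.

**Shape 2** — `<circle>` circle, stroke `#ff0000` → engrave (S300, F2559). Machine vertices: (101.74,44.85) → (101.16,47.77) → (99.51,50.24) → (97.04,51.89) → (94.12,52.47) → (91.20,51.89) → (88.73,50.24) → (87.08,47.77) → (86.50,44.85) → (87.08,41.93) → (88.73,39.46) → (91.20,37.81) → (94.12,37.23) → (97.04,37.81) → (99.51,39.46) → (101.16,41.93) → (101.74,44.85). Closed: final G1 returns to the first vertex.

**Shape 3** — `<path>` cubic bezier, stroke `#0000ff` → cut (S919, F628). Control points (SVG): P0=(146.96,66.18), P1=(169.18,92.12), P2=(171.28,72.61), P3=(174.14,48.68); sampled at t=k/8. Machine vertices: (146.96,52.01) → (154.39,44.33) → (160.18,40.44) → (164.57,39.84) → (167.81,42.06) → (170.14,46.62) → (171.81,53.03) → (173.06,60.82) → (174.14,69.51). Open path.

**Shape 4** — `<path>` cubic bezier, stroke `#ff0000` → engrave (S300, F2559). Control points (SVG): P0=(40.96,52.41), P1=(49.11,64.68), P2=(61.82,4.08), P3=(47.74,22.61); sampled at t=k/8. Machine vertices: (40.96,65.78) → (44.17,64.30) → (47.44,67.87) → (50.40,74.70) → (52.69,83.03) → (53.93,91.06) → (53.77,97.02) → (51.83,99.12) → (47.74,95.58). Open path.

**Shape 5** — `<path>` cubic bezier, stroke `#0000ff` → cut (S919, F628). Control points (SVG): P0=(38.04,104.72), P1=(38.88,76.75), P2=(187.50,69.58), P3=(168.97,96.70); sampled at t=k/8. Machine vertices: (38.04,13.47) → (44.67,22.96) → (61.46,30.34) → (84.72,35.45) → (110.77,38.14) → (135.91,38.25) → (156.45,35.61) → (168.70,30.08) → (168.97,21.49). Open path.

**Shape 6** — `<path>` quadratic bezier, stroke `#ff8800` → score (S468, F1742). Control points (SVG): P0=(29.81,98.11), P1=(89.29,93.78), P2=(178.54,44.36); sampled at t=k/8. Machine vertices: (29.81,20.08) → (45.15,21.87) → (61.41,25.06) → (78.61,29.67) → (96.73,35.68) → (115.79,43.11) → (135.78,51.94) → (156.69,62.18) → (178.54,73.83). Open path.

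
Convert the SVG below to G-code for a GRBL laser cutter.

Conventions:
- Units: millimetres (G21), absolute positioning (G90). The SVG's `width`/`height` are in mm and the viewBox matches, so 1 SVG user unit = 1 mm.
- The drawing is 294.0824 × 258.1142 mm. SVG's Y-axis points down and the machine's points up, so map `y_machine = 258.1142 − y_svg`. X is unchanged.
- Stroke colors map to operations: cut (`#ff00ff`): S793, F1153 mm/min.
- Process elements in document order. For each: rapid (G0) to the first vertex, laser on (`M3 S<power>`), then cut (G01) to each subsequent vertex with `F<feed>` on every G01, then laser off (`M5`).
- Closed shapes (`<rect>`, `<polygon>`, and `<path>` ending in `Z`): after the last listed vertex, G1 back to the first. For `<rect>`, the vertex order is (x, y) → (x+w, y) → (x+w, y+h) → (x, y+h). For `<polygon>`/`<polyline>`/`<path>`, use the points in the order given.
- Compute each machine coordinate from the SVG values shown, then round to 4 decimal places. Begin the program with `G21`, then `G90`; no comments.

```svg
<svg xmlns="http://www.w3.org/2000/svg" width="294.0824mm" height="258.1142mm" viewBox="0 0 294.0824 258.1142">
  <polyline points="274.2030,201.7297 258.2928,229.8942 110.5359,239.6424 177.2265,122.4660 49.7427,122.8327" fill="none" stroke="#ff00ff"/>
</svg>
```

G21
G90
G0 X274.2030 Y56.3845
M3 S793
G01 X258.2928 Y28.2200 F1153
G01 X110.5359 Y18.4718 F1153
G01 X177.2265 Y135.6482 F1153
G01 X49.7427 Y135.2815 F1153
M5

viewBox `0 0 294.0824 258.1142` with mm width/height → 1 unit = 1 mm. Flip: y_m = 258.1142 − y_svg.

**Shape 1** — `<polyline>` open polyline, stroke `#ff00ff` → cut (S793, F1153). Machine vertices: (274.2030,56.3845) → (258.2928,28.2200) → (110.5359,18.4718) → (177.2265,135.6482) → (49.7427,135.2815). Open path.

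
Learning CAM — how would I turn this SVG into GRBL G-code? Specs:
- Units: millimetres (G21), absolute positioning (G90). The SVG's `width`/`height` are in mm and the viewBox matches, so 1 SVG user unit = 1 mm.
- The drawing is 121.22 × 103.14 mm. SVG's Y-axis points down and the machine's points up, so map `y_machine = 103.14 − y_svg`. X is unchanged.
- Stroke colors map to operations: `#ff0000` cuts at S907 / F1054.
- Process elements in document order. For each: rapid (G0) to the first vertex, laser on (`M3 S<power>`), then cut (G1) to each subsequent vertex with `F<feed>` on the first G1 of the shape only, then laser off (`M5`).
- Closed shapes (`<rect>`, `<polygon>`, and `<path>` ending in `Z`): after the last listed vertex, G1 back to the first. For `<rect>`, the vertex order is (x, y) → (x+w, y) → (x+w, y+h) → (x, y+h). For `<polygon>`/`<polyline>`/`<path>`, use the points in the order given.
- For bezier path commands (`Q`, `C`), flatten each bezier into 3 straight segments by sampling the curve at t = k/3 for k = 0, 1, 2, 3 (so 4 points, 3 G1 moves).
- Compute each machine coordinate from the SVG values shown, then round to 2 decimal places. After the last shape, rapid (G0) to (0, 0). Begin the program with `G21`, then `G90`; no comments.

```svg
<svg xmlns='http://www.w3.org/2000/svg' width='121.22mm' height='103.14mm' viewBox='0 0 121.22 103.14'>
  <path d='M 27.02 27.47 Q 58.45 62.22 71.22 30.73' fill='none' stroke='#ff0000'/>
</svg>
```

G21
G90
G0 X27.02 Y75.67
M3 S907
G1 X45.90 Y59.86 F1054
G1 X60.63 Y58.78
G1 X71.22 Y72.41
M5
G0 X0.00 Y0.00

1 u = 1 mm; y_m = 103.14 − y.

[1] `<path>` quadratic bezier, #ff0000→cut S907 F1054: (27.02,75.67) → (45.90,59.86) → (60.63,58.78) → (71.22,72.41)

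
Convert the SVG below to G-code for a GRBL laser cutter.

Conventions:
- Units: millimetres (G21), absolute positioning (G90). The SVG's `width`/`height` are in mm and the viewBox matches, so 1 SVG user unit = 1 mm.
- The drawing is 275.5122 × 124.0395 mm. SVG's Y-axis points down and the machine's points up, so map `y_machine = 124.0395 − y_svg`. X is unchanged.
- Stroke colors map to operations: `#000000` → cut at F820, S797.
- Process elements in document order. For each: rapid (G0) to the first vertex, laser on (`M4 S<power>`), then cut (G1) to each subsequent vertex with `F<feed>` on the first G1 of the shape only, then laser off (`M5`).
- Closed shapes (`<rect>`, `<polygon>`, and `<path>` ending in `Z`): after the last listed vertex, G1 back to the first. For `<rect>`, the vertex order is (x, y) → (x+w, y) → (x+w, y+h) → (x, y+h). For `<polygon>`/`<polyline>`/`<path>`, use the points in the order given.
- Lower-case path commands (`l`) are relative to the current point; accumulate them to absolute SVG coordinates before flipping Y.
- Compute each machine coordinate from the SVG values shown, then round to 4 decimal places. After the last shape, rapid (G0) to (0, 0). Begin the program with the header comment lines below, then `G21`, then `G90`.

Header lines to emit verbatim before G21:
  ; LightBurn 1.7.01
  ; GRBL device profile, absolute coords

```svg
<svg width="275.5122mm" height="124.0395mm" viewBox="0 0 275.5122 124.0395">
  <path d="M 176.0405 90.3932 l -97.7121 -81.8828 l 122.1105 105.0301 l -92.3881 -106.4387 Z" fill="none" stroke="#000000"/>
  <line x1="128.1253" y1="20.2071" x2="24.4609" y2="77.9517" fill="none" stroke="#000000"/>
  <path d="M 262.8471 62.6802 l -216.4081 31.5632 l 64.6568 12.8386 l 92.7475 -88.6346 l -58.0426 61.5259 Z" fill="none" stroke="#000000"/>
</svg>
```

1 u = 1 mm; y_m = 124.0395 − y.

[1] `<path>` closed polygon, #000000→cut S797 F820: (176.0405,33.6463) → (78.3284,115.5291) → (200.4389,10.4990) → (108.0508,116.9377) → (176.0405,33.6463) (closed)

[2] `<line>` line segment, #000000→cut S797 F820: (128.1253,103.8324) → (24.4609,46.0878)

[3] `<path>` closed polygon, #000000→cut S797 F820: (262.8471,61.3593) → (46.4390,29.7961) → (111.0958,16.9575) → (203.8433,105.5921) → (145.8007,44.0662) → (262.8471,61.3593) (closed)

; LightBurn 1.7.01
; GRBL device profile, absolute coords
G21
G90
G0 X176.0405 Y33.6463
M4 S797
G1 X78.3284 Y115.5291 F820
G1 X200.4389 Y10.4990
G1 X108.0508 Y116.9377
G1 X176.0405 Y33.6463
M5
G0 X128.1253 Y103.8324
M4 S797
G1 X24.4609 Y46.0878 F820
M5
G0 X262.8471 Y61.3593
M4 S797
G1 X46.4390 Y29.7961 F820
G1 X111.0958 Y16.9575
G1 X203.8433 Y105.5921
G1 X145.8007 Y44.0662
G1 X262.8471 Y61.3593
M5
G0 X0.0000 Y0.0000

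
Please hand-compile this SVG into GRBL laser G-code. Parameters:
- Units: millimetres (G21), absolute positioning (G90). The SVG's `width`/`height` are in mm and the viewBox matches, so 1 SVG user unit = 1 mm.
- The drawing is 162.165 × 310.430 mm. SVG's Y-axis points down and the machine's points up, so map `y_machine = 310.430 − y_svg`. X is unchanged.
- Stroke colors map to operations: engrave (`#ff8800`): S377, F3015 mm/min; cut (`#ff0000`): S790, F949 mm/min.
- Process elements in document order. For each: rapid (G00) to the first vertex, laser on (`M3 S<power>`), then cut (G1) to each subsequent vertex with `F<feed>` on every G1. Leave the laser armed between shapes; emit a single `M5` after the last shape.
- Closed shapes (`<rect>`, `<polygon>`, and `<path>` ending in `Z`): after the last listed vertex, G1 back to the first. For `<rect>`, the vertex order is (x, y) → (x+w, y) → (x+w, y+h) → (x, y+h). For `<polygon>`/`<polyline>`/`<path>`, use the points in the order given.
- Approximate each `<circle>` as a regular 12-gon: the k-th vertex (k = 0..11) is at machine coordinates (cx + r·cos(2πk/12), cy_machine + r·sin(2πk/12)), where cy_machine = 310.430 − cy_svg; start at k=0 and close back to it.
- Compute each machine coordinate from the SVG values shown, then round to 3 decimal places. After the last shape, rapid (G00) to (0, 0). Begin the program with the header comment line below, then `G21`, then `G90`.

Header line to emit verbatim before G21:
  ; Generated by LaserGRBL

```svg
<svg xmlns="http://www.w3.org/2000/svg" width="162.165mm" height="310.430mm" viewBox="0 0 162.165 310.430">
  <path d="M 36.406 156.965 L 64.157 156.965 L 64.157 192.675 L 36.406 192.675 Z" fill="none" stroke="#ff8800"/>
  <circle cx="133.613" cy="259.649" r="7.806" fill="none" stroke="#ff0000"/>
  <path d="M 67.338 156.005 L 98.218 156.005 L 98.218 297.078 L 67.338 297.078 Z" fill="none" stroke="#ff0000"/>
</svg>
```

; Generated by LaserGRBL
G21
G90
G00 X36.406 Y153.465
M3 S377
G1 X64.157 Y153.465 F3015
G1 X64.157 Y117.755 F3015
G1 X36.406 Y117.755 F3015
G1 X36.406 Y153.465 F3015
G00 X141.419 Y50.781
M3 S790
G1 X140.373 Y54.684 F949
G1 X137.516 Y57.541 F949
G1 X133.613 Y58.587 F949
G1 X129.710 Y57.541 F949
G1 X126.853 Y54.684 F949
G1 X125.807 Y50.781 F949
G1 X126.853 Y46.878 F949
G1 X129.710 Y44.021 F949
G1 X133.613 Y42.975 F949
G1 X137.516 Y44.021 F949
G1 X140.373 Y46.878 F949
G1 X141.419 Y50.781 F949
G00 X67.338 Y154.425
M3 S790
G1 X98.218 Y154.425 F949
G1 X98.218 Y13.352 F949
G1 X67.338 Y13.352 F949
G1 X67.338 Y154.425 F949
M5
G00 X0.000 Y0.000

viewBox `0 0 162.165 310.430` with mm width/height → 1 unit = 1 mm. Flip: y_m = 310.430 − y_svg.

**Shape 1** — `<path>` rectangle, stroke `#ff8800` → engrave (S377, F3015). Machine vertices: (36.406,153.465) → (64.157,153.465) → (64.157,117.755) → (36.406,117.755) → (36.406,153.465). Closed: final G1 returns to the first vertex.

**Shape 2** — `<circle>` circle, stroke `#ff0000` → cut (S790, F949). Machine vertices: (141.419,50.781) → (140.373,54.684) → (137.516,57.541) → (133.613,58.587) → (129.710,57.541) → (126.853,54.684) → (125.807,50.781) → (126.853,46.878) → (129.710,44.021) → (133.613,42.975) → (137.516,44.021) → (140.373,46.878) → (141.419,50.781). Closed: final G1 returns to the first vertex.

**Shape 3** — `<path>` rectangle, stroke `#ff0000` → cut (S790, F949). Machine vertices: (67.338,154.425) → (98.218,154.425) → (98.218,13.352) → (67.338,13.352) → (67.338,154.425). Closed: final G1 returns to the first vertex.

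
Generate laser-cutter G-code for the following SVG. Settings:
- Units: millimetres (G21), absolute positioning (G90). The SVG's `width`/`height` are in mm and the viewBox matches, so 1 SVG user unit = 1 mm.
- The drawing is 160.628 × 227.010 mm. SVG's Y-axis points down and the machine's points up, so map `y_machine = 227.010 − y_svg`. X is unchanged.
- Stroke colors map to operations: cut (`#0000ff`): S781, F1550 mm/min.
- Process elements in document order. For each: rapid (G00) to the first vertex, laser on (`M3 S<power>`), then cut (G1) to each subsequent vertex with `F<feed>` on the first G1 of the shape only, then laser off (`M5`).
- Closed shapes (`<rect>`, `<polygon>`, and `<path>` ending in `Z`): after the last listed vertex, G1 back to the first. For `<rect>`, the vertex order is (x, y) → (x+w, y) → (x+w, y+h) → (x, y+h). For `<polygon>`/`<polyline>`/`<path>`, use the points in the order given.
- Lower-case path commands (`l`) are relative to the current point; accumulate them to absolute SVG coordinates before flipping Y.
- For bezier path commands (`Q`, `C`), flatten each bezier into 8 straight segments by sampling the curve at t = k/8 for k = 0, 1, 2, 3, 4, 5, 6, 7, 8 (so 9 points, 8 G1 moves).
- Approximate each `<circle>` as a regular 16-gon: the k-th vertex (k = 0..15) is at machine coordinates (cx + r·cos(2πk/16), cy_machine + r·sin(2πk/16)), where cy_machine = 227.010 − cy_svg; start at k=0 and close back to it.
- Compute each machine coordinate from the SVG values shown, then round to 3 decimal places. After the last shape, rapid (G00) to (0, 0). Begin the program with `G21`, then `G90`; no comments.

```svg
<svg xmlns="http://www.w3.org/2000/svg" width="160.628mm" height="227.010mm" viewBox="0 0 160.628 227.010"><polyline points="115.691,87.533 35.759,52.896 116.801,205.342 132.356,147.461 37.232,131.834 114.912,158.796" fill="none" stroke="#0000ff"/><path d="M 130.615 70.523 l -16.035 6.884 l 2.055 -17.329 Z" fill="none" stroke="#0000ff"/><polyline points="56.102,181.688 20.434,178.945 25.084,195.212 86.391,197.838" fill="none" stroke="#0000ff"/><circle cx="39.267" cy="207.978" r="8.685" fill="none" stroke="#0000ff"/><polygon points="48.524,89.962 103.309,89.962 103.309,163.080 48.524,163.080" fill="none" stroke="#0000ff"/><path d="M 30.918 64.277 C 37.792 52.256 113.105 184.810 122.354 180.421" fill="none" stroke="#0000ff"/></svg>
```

G21
G90
G00 X115.691 Y139.477
M3 S781
G1 X35.759 Y174.114 F1550
G1 X116.801 Y21.668
G1 X132.356 Y79.549
G1 X37.232 Y95.176
G1 X114.912 Y68.214
M5
G00 X130.615 Y156.487
M3 S781
G1 X114.580 Y149.603 F1550
G1 X116.635 Y166.932
G1 X130.615 Y156.487
M5
G00 X56.102 Y45.322
M3 S781
G1 X20.434 Y48.065 F1550
G1 X25.084 Y31.798
G1 X86.391 Y29.172
M5
G00 X47.952 Y19.032
M3 S781
G1 X47.291 Y22.356 F1550
G1 X45.408 Y25.173
G1 X42.591 Y27.056
G1 X39.267 Y27.717
G1 X35.943 Y27.056
G1 X33.126 Y25.173
G1 X31.243 Y22.356
G1 X30.582 Y19.032
G1 X31.243 Y15.708
G1 X33.126 Y12.891
G1 X35.943 Y11.008
G1 X39.267 Y10.347
G1 X42.591 Y11.008
G1 X45.408 Y12.891
G1 X47.291 Y15.708
G1 X47.952 Y19.032
M5
G00 X48.524 Y137.048
M3 S781
G1 X103.309 Y137.048 F1550
G1 X103.309 Y63.930
G1 X48.524 Y63.930
G1 X48.524 Y137.048
M5
G00 X30.918 Y162.733
M3 S781
G1 X36.441 Y161.014 F1550
G1 X46.804 Y149.040
G1 X60.431 Y130.110
G1 X75.745 Y107.523
G1 X91.171 Y84.579
G1 X105.132 Y64.575
G1 X116.052 Y50.812
G1 X122.354 Y46.589
M5
G00 X0.000 Y0.000

viewBox `0 0 160.628 227.010` with mm width/height → 1 unit = 1 mm. Flip: y_m = 227.010 − y_svg.

**Shape 1** — `<polyline>` open polyline, stroke `#0000ff` → cut (S781, F1550). Machine vertices: (115.691,139.477) → (35.759,174.114) → (116.801,21.668) → (132.356,79.549) → (37.232,95.176) → (114.912,68.214). Open path.

**Shape 2** — `<path>` regular polygon, stroke `#0000ff` → cut (S781, F1550). Machine vertices: (130.615,156.487) → (114.580,149.603) → (116.635,166.932) → (130.615,156.487). Closed: final G1 returns to the first vertex.

**Shape 3** — `<polyline>` open polyline, stroke `#0000ff` → cut (S781, F1550). Machine vertices: (56.102,45.322) → (20.434,48.065) → (25.084,31.798) → (86.391,29.172). Open path.

**Shape 4** — `<circle>` circle, stroke `#0000ff` → cut (S781, F1550). Machine vertices: (47.952,19.032) → (47.291,22.356) → (45.408,25.173) → (42.591,27.056) → (39.267,27.717) → (35.943,27.056) → (33.126,25.173) → (31.243,22.356) → (30.582,19.032) → (31.243,15.708) → (33.126,12.891) → (35.943,11.008) → (39.267,10.347) → (42.591,11.008) → (45.408,12.891) → (47.291,15.708) → (47.952,19.032). Closed: final G1 returns to the first vertex.

**Shape 5** — `<polygon>` rectangle, stroke `#0000ff` → cut (S781, F1550). Machine vertices: (48.524,137.048) → (103.309,137.048) → (103.309,63.930) → (48.524,63.930) → (48.524,137.048). Closed: final G1 returns to the first vertex.

**Shape 6** — `<path>` cubic bezier, stroke `#0000ff` → cut (S781, F1550). Control points (SVG): P0=(30.918,64.277), P1=(37.792,52.256), P2=(113.105,184.810), P3=(122.354,180.421); sampled at t=k/8. Machine vertices: (30.918,162.733) → (36.441,161.014) → (46.804,149.040) → (60.431,130.110) → (75.745,107.523) → (91.171,84.579) → (105.132,64.575) → (116.052,50.812) → (122.354,46.589). Open path.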